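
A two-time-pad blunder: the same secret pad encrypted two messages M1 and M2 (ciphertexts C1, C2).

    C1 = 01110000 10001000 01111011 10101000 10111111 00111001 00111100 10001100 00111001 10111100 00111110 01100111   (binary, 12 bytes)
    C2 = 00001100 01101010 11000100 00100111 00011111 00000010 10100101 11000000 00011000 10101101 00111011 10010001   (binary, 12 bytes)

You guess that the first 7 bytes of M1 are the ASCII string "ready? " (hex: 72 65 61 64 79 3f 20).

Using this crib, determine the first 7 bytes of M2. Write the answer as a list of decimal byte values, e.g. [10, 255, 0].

[14, 135, 222, 235, 217, 4, 185]

First, C1 ⊕ C2 = (M1 ⊕ K) ⊕ (M2 ⊕ K) = M1 ⊕ M2, so the key drops out. Then M2 = (M1 ⊕ M2) ⊕ M1 over the first 7 bytes.
byte 0: (70 ^ 0c) ^ 72 = 7c ^ 72 = 0e
byte 1: (88 ^ 6a) ^ 65 = e2 ^ 65 = 87
byte 2: (7b ^ c4) ^ 61 = bf ^ 61 = de
byte 3: (a8 ^ 27) ^ 64 = 8f ^ 64 = eb
byte 4: (bf ^ 1f) ^ 79 = a0 ^ 79 = d9
byte 5: (39 ^ 02) ^ 3f = 3b ^ 3f = 04
byte 6: (3c ^ a5) ^ 20 = 99 ^ 20 = b9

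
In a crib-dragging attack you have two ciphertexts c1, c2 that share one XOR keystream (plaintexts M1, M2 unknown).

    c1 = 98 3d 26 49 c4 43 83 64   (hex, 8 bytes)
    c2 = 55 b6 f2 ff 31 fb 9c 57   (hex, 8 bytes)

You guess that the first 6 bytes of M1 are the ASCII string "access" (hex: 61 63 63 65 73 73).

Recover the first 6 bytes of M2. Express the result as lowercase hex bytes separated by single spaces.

ac e8 b7 d3 86 cb

First, c1 ⊕ c2 = (M1 ⊕ K) ⊕ (M2 ⊕ K) = M1 ⊕ M2, so the key drops out. Then M2 = (M1 ⊕ M2) ⊕ M1 over the first 6 bytes.
byte 0: (98 XOR 55) XOR 61 = cd XOR 61 = ac
byte 1: (3d XOR b6) XOR 63 = 8b XOR 63 = e8
byte 2: (26 XOR f2) XOR 63 = d4 XOR 63 = b7
byte 3: (49 XOR ff) XOR 65 = b6 XOR 65 = d3
byte 4: (c4 XOR 31) XOR 73 = f5 XOR 73 = 86
byte 5: (43 XOR fb) XOR 73 = b8 XOR 73 = cb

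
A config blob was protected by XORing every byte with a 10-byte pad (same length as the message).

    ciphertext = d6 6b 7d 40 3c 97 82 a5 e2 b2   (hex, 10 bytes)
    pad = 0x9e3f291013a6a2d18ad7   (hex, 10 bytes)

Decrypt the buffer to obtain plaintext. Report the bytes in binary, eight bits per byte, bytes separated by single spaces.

XOR is its own inverse, so applying the key byte-wise gives the result directly.
214 xor 158 =  72
107 xor  63 =  84
125 xor  41 =  84
 64 xor  16 =  80
 60 xor  19 =  47
151 xor 166 =  49
130 xor 162 =  32
165 xor 209 = 116
226 xor 138 = 104
178 xor 215 = 101

01001000 01010100 01010100 01010000 00101111 00110001 00100000 01110100 01101000 01100101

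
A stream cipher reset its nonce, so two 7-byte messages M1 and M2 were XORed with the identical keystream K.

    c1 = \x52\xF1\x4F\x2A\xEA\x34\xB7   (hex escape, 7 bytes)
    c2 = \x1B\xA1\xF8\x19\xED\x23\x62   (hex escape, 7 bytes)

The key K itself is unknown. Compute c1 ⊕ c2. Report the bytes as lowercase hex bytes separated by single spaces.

49 50 b7 33 07 17 d5

c1 ⊕ c2 = (M1 ⊕ K) ⊕ (M2 ⊕ K) = M1 ⊕ M2 — the shared key cancels under XOR.
01010010 xor 00011011 = 01001001
11110001 xor 10100001 = 01010000
01001111 xor 11111000 = 10110111
00101010 xor 00011001 = 00110011
11101010 xor 11101101 = 00000111
00110100 xor 00100011 = 00010111
10110111 xor 01100010 = 11010101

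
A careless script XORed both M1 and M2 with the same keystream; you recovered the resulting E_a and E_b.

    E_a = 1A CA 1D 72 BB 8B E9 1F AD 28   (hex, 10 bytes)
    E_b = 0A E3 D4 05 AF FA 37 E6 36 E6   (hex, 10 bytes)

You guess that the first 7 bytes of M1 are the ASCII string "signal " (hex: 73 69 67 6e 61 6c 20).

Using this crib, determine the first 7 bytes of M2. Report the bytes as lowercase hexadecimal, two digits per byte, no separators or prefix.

First, E_a ⊕ E_b = (M1 ⊕ K) ⊕ (M2 ⊕ K) = M1 ⊕ M2, so the key drops out. Then M2 = (M1 ⊕ M2) ⊕ M1 over the first 7 bytes.
byte 0: (1a ⊕ 0a) ⊕ 73 = 10 ⊕ 73 = 63
byte 1: (ca ⊕ e3) ⊕ 69 = 29 ⊕ 69 = 40
byte 2: (1d ⊕ d4) ⊕ 67 = c9 ⊕ 67 = ae
byte 3: (72 ⊕ 05) ⊕ 6e = 77 ⊕ 6e = 19
byte 4: (bb ⊕ af) ⊕ 61 = 14 ⊕ 61 = 75
byte 5: (8b ⊕ fa) ⊕ 6c = 71 ⊕ 6c = 1d
byte 6: (e9 ⊕ 37) ⊕ 20 = de ⊕ 20 = fe

6340ae19751dfe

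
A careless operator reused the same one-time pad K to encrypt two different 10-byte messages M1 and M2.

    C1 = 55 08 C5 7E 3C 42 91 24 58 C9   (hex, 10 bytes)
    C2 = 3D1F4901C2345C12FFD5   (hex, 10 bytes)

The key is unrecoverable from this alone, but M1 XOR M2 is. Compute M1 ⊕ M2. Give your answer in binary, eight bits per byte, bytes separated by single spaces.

C1 ⊕ C2 = (M1 ⊕ K) ⊕ (M2 ⊕ K) = M1 ⊕ M2 — the shared key cancels under XOR.
byte 0: 55 XOR 3d = 68
byte 1: 08 XOR 1f = 17
byte 2: c5 XOR 49 = 8c
byte 3: 7e XOR 01 = 7f
byte 4: 3c XOR c2 = fe
byte 5: 42 XOR 34 = 76
byte 6: 91 XOR 5c = cd
byte 7: 24 XOR 12 = 36
byte 8: 58 XOR ff = a7
byte 9: c9 XOR d5 = 1c

01101000 00010111 10001100 01111111 11111110 01110110 11001101 00110110 10100111 00011100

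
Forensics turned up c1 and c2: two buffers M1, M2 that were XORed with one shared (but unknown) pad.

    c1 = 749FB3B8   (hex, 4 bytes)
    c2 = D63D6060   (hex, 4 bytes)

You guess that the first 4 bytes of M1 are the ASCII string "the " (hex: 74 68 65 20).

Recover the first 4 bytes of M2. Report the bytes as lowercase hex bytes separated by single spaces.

First, c1 ⊕ c2 = (M1 ⊕ K) ⊕ (M2 ⊕ K) = M1 ⊕ M2, so the key drops out. Then M2 = (M1 ⊕ M2) ⊕ M1 over the first 4 bytes.
byte 0: (74 XOR d6) XOR 74 = a2 XOR 74 = d6
byte 1: (9f XOR 3d) XOR 68 = a2 XOR 68 = ca
byte 2: (b3 XOR 60) XOR 65 = d3 XOR 65 = b6
byte 3: (b8 XOR 60) XOR 20 = d8 XOR 20 = f8

d6 ca b6 f8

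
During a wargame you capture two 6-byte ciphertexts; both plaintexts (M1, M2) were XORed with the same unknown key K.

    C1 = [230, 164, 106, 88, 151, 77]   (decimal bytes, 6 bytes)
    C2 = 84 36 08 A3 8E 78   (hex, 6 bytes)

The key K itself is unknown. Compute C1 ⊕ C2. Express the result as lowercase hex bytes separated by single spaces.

C1 ⊕ C2 = (M1 ⊕ K) ⊕ (M2 ⊕ K) = M1 ⊕ M2 — the shared key cancels under XOR.
e6 ^ 84 = 62
a4 ^ 36 = 92
6a ^ 08 = 62
58 ^ a3 = fb
97 ^ 8e = 19
4d ^ 78 = 35

62 92 62 fb 19 35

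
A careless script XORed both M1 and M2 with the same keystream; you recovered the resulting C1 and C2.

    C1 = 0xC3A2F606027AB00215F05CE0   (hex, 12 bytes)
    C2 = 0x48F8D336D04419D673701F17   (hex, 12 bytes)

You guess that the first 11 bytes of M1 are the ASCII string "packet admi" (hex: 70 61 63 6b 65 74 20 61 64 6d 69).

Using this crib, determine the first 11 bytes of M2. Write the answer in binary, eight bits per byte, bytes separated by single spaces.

11111011 00111011 01000110 01011011 10110111 01001010 10001001 10110101 00000010 11101101 00101010

First, C1 ⊕ C2 = (M1 ⊕ K) ⊕ (M2 ⊕ K) = M1 ⊕ M2, so the key drops out. Then M2 = (M1 ⊕ M2) ⊕ M1 over the first 11 bytes.
byte 0: (c3 xor 48) xor 70 = 8b xor 70 = fb
byte 1: (a2 xor f8) xor 61 = 5a xor 61 = 3b
byte 2: (f6 xor d3) xor 63 = 25 xor 63 = 46
byte 3: (06 xor 36) xor 6b = 30 xor 6b = 5b
byte 4: (02 xor d0) xor 65 = d2 xor 65 = b7
byte 5: (7a xor 44) xor 74 = 3e xor 74 = 4a
byte 6: (b0 xor 19) xor 20 = a9 xor 20 = 89
byte 7: (02 xor d6) xor 61 = d4 xor 61 = b5
byte 8: (15 xor 73) xor 64 = 66 xor 64 = 02
byte 9: (f0 xor 70) xor 6d = 80 xor 6d = ed
byte 10: (5c xor 1f) xor 69 = 43 xor 69 = 2a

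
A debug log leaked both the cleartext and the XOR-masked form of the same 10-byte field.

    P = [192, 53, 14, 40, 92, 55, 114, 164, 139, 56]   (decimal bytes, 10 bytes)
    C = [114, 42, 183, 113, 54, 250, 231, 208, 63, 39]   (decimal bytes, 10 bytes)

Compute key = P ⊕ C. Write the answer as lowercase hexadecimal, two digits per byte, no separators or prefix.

b21fb9596acd9574b41f

Since C = P ⊕ key, XORing both sides with P gives key = P ⊕ C.
c0 ^ 72 = b2
35 ^ 2a = 1f
0e ^ b7 = b9
28 ^ 71 = 59
5c ^ 36 = 6a
37 ^ fa = cd
72 ^ e7 = 95
a4 ^ d0 = 74
8b ^ 3f = b4
38 ^ 27 = 1f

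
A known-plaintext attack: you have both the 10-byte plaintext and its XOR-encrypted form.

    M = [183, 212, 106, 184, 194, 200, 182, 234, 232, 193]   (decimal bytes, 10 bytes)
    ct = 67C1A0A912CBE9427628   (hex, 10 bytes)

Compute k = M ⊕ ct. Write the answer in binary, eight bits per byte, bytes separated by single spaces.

Since ct = M ⊕ k, XORing both sides with M gives k = M ⊕ ct.
byte 0: b7 XOR 67 = d0
byte 1: d4 XOR c1 = 15
byte 2: 6a XOR a0 = ca
byte 3: b8 XOR a9 = 11
byte 4: c2 XOR 12 = d0
byte 5: c8 XOR cb = 03
byte 6: b6 XOR e9 = 5f
byte 7: ea XOR 42 = a8
byte 8: e8 XOR 76 = 9e
byte 9: c1 XOR 28 = e9

11010000 00010101 11001010 00010001 11010000 00000011 01011111 10101000 10011110 11101001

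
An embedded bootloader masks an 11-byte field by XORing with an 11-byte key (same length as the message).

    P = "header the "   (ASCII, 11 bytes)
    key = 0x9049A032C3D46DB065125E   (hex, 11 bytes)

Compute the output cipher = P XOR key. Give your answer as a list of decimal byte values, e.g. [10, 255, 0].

[248, 44, 193, 86, 166, 166, 77, 196, 13, 119, 126]

byte 0: 01101000 ^ 10010000 = 11111000
byte 1: 01100101 ^ 01001001 = 00101100
byte 2: 01100001 ^ 10100000 = 11000001
byte 3: 01100100 ^ 00110010 = 01010110
byte 4: 01100101 ^ 11000011 = 10100110
byte 5: 01110010 ^ 11010100 = 10100110
byte 6: 00100000 ^ 01101101 = 01001101
byte 7: 01110100 ^ 10110000 = 11000100
byte 8: 01101000 ^ 01100101 = 00001101
byte 9: 01100101 ^ 00010010 = 01110111
byte 10: 00100000 ^ 01011110 = 01111110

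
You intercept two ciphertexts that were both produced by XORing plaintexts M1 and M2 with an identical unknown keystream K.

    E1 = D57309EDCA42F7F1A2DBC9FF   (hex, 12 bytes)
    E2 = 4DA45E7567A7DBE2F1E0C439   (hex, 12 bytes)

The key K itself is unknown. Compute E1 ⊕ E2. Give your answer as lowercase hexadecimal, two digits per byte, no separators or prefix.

E1 ⊕ E2 = (M1 ⊕ K) ⊕ (M2 ⊕ K) = M1 ⊕ M2 — the shared key cancels under XOR.
d5 ⊕ 4d = 98
73 ⊕ a4 = d7
09 ⊕ 5e = 57
ed ⊕ 75 = 98
ca ⊕ 67 = ad
42 ⊕ a7 = e5
f7 ⊕ db = 2c
f1 ⊕ e2 = 13
a2 ⊕ f1 = 53
db ⊕ e0 = 3b
c9 ⊕ c4 = 0d
ff ⊕ 39 = c6

98d75798ade52c13533b0dc6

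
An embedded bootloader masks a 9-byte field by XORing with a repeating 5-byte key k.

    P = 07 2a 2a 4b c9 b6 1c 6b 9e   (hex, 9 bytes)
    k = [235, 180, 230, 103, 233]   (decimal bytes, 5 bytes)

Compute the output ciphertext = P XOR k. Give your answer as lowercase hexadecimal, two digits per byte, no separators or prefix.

The 5-byte key repeats, so the effective keystream is eb b4 e6 67 e9 eb b4 e6 67.
byte 0: 07 XOR eb = ec
byte 1: 2a XOR b4 = 9e
byte 2: 2a XOR e6 = cc
byte 3: 4b XOR 67 = 2c
byte 4: c9 XOR e9 = 20
byte 5: b6 XOR eb = 5d
byte 6: 1c XOR b4 = a8
byte 7: 6b XOR e6 = 8d
byte 8: 9e XOR 67 = f9

ec9ecc2c205da88df9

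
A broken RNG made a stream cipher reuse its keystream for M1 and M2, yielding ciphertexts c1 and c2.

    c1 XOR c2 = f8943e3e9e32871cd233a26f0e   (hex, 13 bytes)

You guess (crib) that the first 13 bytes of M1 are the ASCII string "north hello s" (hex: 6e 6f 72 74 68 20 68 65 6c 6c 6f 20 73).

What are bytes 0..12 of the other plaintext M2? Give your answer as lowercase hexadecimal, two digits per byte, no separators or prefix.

96fb4c4af612ef79be5fcd4f7d

Since c1 ⊕ c2 = M1 ⊕ M2, XORing with the guessed M1 bytes yields the corresponding M2 bytes: M2 = (c1 ⊕ c2) ⊕ M1.
f8 ^ 6e = 96
94 ^ 6f = fb
3e ^ 72 = 4c
3e ^ 74 = 4a
9e ^ 68 = f6
32 ^ 20 = 12
87 ^ 68 = ef
1c ^ 65 = 79
d2 ^ 6c = be
33 ^ 6c = 5f
a2 ^ 6f = cd
6f ^ 20 = 4f
0e ^ 73 = 7d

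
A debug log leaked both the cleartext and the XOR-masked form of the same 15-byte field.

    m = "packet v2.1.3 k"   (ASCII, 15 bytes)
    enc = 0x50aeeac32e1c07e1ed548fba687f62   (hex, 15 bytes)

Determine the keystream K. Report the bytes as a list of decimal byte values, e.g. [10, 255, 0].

[32, 207, 137, 168, 75, 104, 39, 151, 223, 122, 190, 148, 91, 95, 9]

Since enc = m ⊕ K, XORing both sides with m gives K = m ⊕ enc.
112 ^  80 =  32
 97 ^ 174 = 207
 99 ^ 234 = 137
107 ^ 195 = 168
101 ^  46 =  75
116 ^  28 = 104
 32 ^   7 =  39
118 ^ 225 = 151
 50 ^ 237 = 223
 46 ^  84 = 122
 49 ^ 143 = 190
 46 ^ 186 = 148
 51 ^ 104 =  91
 32 ^ 127 =  95
107 ^  98 =   9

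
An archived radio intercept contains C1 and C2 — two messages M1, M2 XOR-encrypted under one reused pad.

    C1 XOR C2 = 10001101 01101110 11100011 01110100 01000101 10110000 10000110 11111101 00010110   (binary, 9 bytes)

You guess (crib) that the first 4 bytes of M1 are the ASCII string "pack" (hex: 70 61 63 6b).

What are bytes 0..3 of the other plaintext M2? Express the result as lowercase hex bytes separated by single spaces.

Since C1 ⊕ C2 = M1 ⊕ M2, XORing with the guessed M1 bytes yields the corresponding M2 bytes: M2 = (C1 ⊕ C2) ⊕ M1.
byte 0: 8d xor 70 = fd
byte 1: 6e xor 61 = 0f
byte 2: e3 xor 63 = 80
byte 3: 74 xor 6b = 1f

fd 0f 80 1f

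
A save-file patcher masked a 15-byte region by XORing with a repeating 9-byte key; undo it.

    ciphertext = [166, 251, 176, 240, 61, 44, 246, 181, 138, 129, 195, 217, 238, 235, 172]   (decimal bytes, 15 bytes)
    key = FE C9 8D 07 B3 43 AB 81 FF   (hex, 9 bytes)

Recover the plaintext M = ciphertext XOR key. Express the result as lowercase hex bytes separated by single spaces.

58 32 3d f7 8e 6f 5d 34 75 7f 0a 54 e9 58 ef

The 9-byte key repeats, so the effective keystream is fe c9 8d 07 b3 43 ab 81 ff fe c9 8d 07 b3 43.
byte 0: 166 ⊕ 254 =  88
byte 1: 251 ⊕ 201 =  50
byte 2: 176 ⊕ 141 =  61
byte 3: 240 ⊕   7 = 247
byte 4:  61 ⊕ 179 = 142
byte 5:  44 ⊕  67 = 111
byte 6: 246 ⊕ 171 =  93
byte 7: 181 ⊕ 129 =  52
byte 8: 138 ⊕ 255 = 117
byte 9: 129 ⊕ 254 = 127
byte 10: 195 ⊕ 201 =  10
byte 11: 217 ⊕ 141 =  84
byte 12: 238 ⊕   7 = 233
byte 13: 235 ⊕ 179 =  88
byte 14: 172 ⊕  67 = 239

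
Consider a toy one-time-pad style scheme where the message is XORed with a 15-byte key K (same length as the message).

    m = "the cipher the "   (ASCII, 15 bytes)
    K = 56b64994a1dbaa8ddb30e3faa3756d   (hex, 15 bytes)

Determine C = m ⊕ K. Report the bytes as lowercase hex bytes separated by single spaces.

74 xor 56 = 22
68 xor b6 = de
65 xor 49 = 2c
20 xor 94 = b4
63 xor a1 = c2
69 xor db = b2
70 xor aa = da
68 xor 8d = e5
65 xor db = be
72 xor 30 = 42
20 xor e3 = c3
74 xor fa = 8e
68 xor a3 = cb
65 xor 75 = 10
20 xor 6d = 4d

22 de 2c b4 c2 b2 da e5 be 42 c3 8e cb 10 4d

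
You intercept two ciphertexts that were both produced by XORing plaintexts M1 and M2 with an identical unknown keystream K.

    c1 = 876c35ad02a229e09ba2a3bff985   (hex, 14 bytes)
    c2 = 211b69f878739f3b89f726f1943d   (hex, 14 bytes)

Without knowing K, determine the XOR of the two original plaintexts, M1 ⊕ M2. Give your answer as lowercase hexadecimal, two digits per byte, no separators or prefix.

c1 ⊕ c2 = (M1 ⊕ K) ⊕ (M2 ⊕ K) = M1 ⊕ M2 — the shared key cancels under XOR.
byte 0: 87 ^ 21 = a6
byte 1: 6c ^ 1b = 77
byte 2: 35 ^ 69 = 5c
byte 3: ad ^ f8 = 55
byte 4: 02 ^ 78 = 7a
byte 5: a2 ^ 73 = d1
byte 6: 29 ^ 9f = b6
byte 7: e0 ^ 3b = db
byte 8: 9b ^ 89 = 12
byte 9: a2 ^ f7 = 55
byte 10: a3 ^ 26 = 85
byte 11: bf ^ f1 = 4e
byte 12: f9 ^ 94 = 6d
byte 13: 85 ^ 3d = b8

a6775c557ad1b6db1255854e6db8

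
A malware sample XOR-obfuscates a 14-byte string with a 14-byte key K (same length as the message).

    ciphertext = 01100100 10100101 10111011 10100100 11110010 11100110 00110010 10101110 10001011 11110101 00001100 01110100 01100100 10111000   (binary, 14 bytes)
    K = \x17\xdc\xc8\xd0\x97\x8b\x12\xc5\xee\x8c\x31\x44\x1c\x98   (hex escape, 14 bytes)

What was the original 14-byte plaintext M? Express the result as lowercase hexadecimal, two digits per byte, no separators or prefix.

byte 0: 64 XOR 17 = 73
byte 1: a5 XOR dc = 79
byte 2: bb XOR c8 = 73
byte 3: a4 XOR d0 = 74
byte 4: f2 XOR 97 = 65
byte 5: e6 XOR 8b = 6d
byte 6: 32 XOR 12 = 20
byte 7: ae XOR c5 = 6b
byte 8: 8b XOR ee = 65
byte 9: f5 XOR 8c = 79
byte 10: 0c XOR 31 = 3d
byte 11: 74 XOR 44 = 30
byte 12: 64 XOR 1c = 78
byte 13: b8 XOR 98 = 20

73797374656d206b65793d307820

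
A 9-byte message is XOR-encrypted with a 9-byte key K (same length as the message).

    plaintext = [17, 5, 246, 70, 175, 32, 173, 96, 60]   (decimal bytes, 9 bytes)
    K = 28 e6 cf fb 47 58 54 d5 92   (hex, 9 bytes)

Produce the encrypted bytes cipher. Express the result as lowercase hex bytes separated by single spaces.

39 e3 39 bd e8 78 f9 b5 ae

XOR is its own inverse, so applying the key byte-wise gives the result directly.
 17 ^  40 =  57
  5 ^ 230 = 227
246 ^ 207 =  57
 70 ^ 251 = 189
175 ^  71 = 232
 32 ^  88 = 120
173 ^  84 = 249
 96 ^ 213 = 181
 60 ^ 146 = 174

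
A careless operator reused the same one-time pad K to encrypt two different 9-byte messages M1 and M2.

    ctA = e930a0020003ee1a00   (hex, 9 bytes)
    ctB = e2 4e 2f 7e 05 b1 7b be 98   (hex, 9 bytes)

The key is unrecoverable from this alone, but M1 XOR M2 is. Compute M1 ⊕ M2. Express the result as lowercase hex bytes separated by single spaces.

ctA ⊕ ctB = (M1 ⊕ K) ⊕ (M2 ⊕ K) = M1 ⊕ M2 — the shared key cancels under XOR.
11101001 xor 11100010 = 00001011
00110000 xor 01001110 = 01111110
10100000 xor 00101111 = 10001111
00000010 xor 01111110 = 01111100
00000000 xor 00000101 = 00000101
00000011 xor 10110001 = 10110010
11101110 xor 01111011 = 10010101
00011010 xor 10111110 = 10100100
00000000 xor 10011000 = 10011000

0b 7e 8f 7c 05 b2 95 a4 98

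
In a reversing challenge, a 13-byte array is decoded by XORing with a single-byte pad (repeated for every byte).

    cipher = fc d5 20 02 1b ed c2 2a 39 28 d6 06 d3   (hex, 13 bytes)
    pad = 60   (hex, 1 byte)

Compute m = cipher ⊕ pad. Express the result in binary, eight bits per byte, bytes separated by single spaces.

10011100 10110101 01000000 01100010 01111011 10001101 10100010 01001010 01011001 01001000 10110110 01100110 10110011

The 1-byte key repeats, so the effective keystream is 60 60 60 60 60 60 60 60 60 60 60 60 60.
byte 0: fc ⊕ 60 = 9c
byte 1: d5 ⊕ 60 = b5
byte 2: 20 ⊕ 60 = 40
byte 3: 02 ⊕ 60 = 62
byte 4: 1b ⊕ 60 = 7b
byte 5: ed ⊕ 60 = 8d
byte 6: c2 ⊕ 60 = a2
byte 7: 2a ⊕ 60 = 4a
byte 8: 39 ⊕ 60 = 59
byte 9: 28 ⊕ 60 = 48
byte 10: d6 ⊕ 60 = b6
byte 11: 06 ⊕ 60 = 66
byte 12: d3 ⊕ 60 = b3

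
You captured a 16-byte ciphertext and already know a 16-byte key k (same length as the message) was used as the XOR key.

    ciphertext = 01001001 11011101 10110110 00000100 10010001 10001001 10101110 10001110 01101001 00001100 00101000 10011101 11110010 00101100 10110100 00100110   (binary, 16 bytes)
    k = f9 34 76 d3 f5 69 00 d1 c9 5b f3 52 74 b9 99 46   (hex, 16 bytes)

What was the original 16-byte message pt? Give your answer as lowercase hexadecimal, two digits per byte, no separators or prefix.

b0e9c0d764e0ae5fa057dbcf86952d60

byte 0: 49 ⊕ f9 = b0
byte 1: dd ⊕ 34 = e9
byte 2: b6 ⊕ 76 = c0
byte 3: 04 ⊕ d3 = d7
byte 4: 91 ⊕ f5 = 64
byte 5: 89 ⊕ 69 = e0
byte 6: ae ⊕ 00 = ae
byte 7: 8e ⊕ d1 = 5f
byte 8: 69 ⊕ c9 = a0
byte 9: 0c ⊕ 5b = 57
byte 10: 28 ⊕ f3 = db
byte 11: 9d ⊕ 52 = cf
byte 12: f2 ⊕ 74 = 86
byte 13: 2c ⊕ b9 = 95
byte 14: b4 ⊕ 99 = 2d
byte 15: 26 ⊕ 46 = 60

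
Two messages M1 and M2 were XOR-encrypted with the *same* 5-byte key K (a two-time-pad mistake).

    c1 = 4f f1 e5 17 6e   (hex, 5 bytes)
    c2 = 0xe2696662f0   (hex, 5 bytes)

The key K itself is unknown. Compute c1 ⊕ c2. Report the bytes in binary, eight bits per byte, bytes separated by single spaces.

c1 ⊕ c2 = (M1 ⊕ K) ⊕ (M2 ⊕ K) = M1 ⊕ M2 — the shared key cancels under XOR.
byte 0:  79 ^ 226 = 173
byte 1: 241 ^ 105 = 152
byte 2: 229 ^ 102 = 131
byte 3:  23 ^  98 = 117
byte 4: 110 ^ 240 = 158

10101101 10011000 10000011 01110101 10011110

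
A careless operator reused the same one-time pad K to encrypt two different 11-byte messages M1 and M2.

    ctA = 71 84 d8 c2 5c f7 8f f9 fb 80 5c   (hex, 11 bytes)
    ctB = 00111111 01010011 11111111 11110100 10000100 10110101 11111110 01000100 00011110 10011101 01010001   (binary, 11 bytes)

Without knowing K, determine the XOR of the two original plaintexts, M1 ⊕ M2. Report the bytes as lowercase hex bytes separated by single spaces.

ctA ⊕ ctB = (M1 ⊕ K) ⊕ (M2 ⊕ K) = M1 ⊕ M2 — the shared key cancels under XOR.
byte 0: 71 ⊕ 3f = 4e
byte 1: 84 ⊕ 53 = d7
byte 2: d8 ⊕ ff = 27
byte 3: c2 ⊕ f4 = 36
byte 4: 5c ⊕ 84 = d8
byte 5: f7 ⊕ b5 = 42
byte 6: 8f ⊕ fe = 71
byte 7: f9 ⊕ 44 = bd
byte 8: fb ⊕ 1e = e5
byte 9: 80 ⊕ 9d = 1d
byte 10: 5c ⊕ 51 = 0d

4e d7 27 36 d8 42 71 bd e5 1d 0d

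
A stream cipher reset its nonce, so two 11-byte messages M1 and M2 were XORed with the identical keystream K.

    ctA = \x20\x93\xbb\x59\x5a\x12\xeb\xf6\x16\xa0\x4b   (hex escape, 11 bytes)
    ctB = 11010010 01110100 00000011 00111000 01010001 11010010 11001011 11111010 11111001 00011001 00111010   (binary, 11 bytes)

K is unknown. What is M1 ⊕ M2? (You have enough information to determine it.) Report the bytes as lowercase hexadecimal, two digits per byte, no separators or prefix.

f2e7b8610bc0200cefb971

ctA ⊕ ctB = (M1 ⊕ K) ⊕ (M2 ⊕ K) = M1 ⊕ M2 — the shared key cancels under XOR.
20 ^ d2 = f2
93 ^ 74 = e7
bb ^ 03 = b8
59 ^ 38 = 61
5a ^ 51 = 0b
12 ^ d2 = c0
eb ^ cb = 20
f6 ^ fa = 0c
16 ^ f9 = ef
a0 ^ 19 = b9
4b ^ 3a = 71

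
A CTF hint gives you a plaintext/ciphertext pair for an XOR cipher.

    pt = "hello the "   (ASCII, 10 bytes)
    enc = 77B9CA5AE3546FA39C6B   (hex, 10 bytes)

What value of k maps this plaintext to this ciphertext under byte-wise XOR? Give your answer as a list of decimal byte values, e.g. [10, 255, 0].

Since enc = pt ⊕ k, XORing both sides with pt gives k = pt ⊕ enc.
104 XOR 119 =  31
101 XOR 185 = 220
108 XOR 202 = 166
108 XOR  90 =  54
111 XOR 227 = 140
 32 XOR  84 = 116
116 XOR 111 =  27
104 XOR 163 = 203
101 XOR 156 = 249
 32 XOR 107 =  75

[31, 220, 166, 54, 140, 116, 27, 203, 249, 75]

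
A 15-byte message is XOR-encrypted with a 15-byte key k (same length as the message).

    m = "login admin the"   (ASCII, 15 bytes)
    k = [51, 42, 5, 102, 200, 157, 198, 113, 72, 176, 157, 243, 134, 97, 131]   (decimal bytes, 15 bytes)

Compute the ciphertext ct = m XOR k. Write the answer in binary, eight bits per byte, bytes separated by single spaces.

01011111 01000101 01100010 00001111 10100110 10111101 10100111 00010101 00100101 11011001 11110011 11010011 11110010 00001001 11100110

XOR is its own inverse, so applying the key byte-wise gives the result directly.
byte 0: 6c ⊕ 33 = 5f
byte 1: 6f ⊕ 2a = 45
byte 2: 67 ⊕ 05 = 62
byte 3: 69 ⊕ 66 = 0f
byte 4: 6e ⊕ c8 = a6
byte 5: 20 ⊕ 9d = bd
byte 6: 61 ⊕ c6 = a7
byte 7: 64 ⊕ 71 = 15
byte 8: 6d ⊕ 48 = 25
byte 9: 69 ⊕ b0 = d9
byte 10: 6e ⊕ 9d = f3
byte 11: 20 ⊕ f3 = d3
byte 12: 74 ⊕ 86 = f2
byte 13: 68 ⊕ 61 = 09
byte 14: 65 ⊕ 83 = e6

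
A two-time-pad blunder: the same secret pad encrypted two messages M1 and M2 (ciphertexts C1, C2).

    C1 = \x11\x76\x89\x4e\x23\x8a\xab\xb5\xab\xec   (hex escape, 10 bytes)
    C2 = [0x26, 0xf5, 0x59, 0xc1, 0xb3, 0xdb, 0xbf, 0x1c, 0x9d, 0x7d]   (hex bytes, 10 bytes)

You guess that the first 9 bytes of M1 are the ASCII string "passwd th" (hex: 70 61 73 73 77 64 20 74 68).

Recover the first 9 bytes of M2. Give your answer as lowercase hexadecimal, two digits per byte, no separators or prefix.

First, C1 ⊕ C2 = (M1 ⊕ K) ⊕ (M2 ⊕ K) = M1 ⊕ M2, so the key drops out. Then M2 = (M1 ⊕ M2) ⊕ M1 over the first 9 bytes.
byte 0: (11 ^ 26) ^ 70 = 37 ^ 70 = 47
byte 1: (76 ^ f5) ^ 61 = 83 ^ 61 = e2
byte 2: (89 ^ 59) ^ 73 = d0 ^ 73 = a3
byte 3: (4e ^ c1) ^ 73 = 8f ^ 73 = fc
byte 4: (23 ^ b3) ^ 77 = 90 ^ 77 = e7
byte 5: (8a ^ db) ^ 64 = 51 ^ 64 = 35
byte 6: (ab ^ bf) ^ 20 = 14 ^ 20 = 34
byte 7: (b5 ^ 1c) ^ 74 = a9 ^ 74 = dd
byte 8: (ab ^ 9d) ^ 68 = 36 ^ 68 = 5e

47e2a3fce73534dd5e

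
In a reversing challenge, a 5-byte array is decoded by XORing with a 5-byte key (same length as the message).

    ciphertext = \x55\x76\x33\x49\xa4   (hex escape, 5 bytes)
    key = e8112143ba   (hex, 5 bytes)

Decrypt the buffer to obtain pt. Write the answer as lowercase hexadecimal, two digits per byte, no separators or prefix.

 85 ⊕ 232 = 189
118 ⊕  17 = 103
 51 ⊕  33 =  18
 73 ⊕  67 =  10
164 ⊕ 186 =  30

bd67120a1e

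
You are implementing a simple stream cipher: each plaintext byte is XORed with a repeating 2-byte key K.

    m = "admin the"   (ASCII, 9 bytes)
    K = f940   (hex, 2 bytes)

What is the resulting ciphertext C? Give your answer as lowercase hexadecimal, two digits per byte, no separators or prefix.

The 2-byte key repeats, so the effective keystream is f9 40 f9 40 f9 40 f9 40 f9.
byte 0: 61 ^ f9 = 98
byte 1: 64 ^ 40 = 24
byte 2: 6d ^ f9 = 94
byte 3: 69 ^ 40 = 29
byte 4: 6e ^ f9 = 97
byte 5: 20 ^ 40 = 60
byte 6: 74 ^ f9 = 8d
byte 7: 68 ^ 40 = 28
byte 8: 65 ^ f9 = 9c

9824942997608d289c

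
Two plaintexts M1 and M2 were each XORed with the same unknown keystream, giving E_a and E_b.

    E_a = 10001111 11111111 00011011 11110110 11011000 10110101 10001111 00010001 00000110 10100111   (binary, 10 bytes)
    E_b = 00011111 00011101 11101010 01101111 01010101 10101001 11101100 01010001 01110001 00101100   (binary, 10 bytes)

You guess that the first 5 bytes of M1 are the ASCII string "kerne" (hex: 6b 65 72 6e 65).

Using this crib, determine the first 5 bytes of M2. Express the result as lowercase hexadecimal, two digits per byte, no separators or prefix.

fb8783f7e8

First, E_a ⊕ E_b = (M1 ⊕ K) ⊕ (M2 ⊕ K) = M1 ⊕ M2, so the key drops out. Then M2 = (M1 ⊕ M2) ⊕ M1 over the first 5 bytes.
byte 0: (8f XOR 1f) XOR 6b = 90 XOR 6b = fb
byte 1: (ff XOR 1d) XOR 65 = e2 XOR 65 = 87
byte 2: (1b XOR ea) XOR 72 = f1 XOR 72 = 83
byte 3: (f6 XOR 6f) XOR 6e = 99 XOR 6e = f7
byte 4: (d8 XOR 55) XOR 65 = 8d XOR 65 = e8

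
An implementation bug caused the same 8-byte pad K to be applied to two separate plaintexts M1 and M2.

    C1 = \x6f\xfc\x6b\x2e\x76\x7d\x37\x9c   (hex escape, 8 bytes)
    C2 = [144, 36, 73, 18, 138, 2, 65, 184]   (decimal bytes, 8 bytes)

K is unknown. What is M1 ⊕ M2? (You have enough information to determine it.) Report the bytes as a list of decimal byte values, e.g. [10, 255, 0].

C1 ⊕ C2 = (M1 ⊕ K) ⊕ (M2 ⊕ K) = M1 ⊕ M2 — the shared key cancels under XOR.
6f ⊕ 90 = ff
fc ⊕ 24 = d8
6b ⊕ 49 = 22
2e ⊕ 12 = 3c
76 ⊕ 8a = fc
7d ⊕ 02 = 7f
37 ⊕ 41 = 76
9c ⊕ b8 = 24

[255, 216, 34, 60, 252, 127, 118, 36]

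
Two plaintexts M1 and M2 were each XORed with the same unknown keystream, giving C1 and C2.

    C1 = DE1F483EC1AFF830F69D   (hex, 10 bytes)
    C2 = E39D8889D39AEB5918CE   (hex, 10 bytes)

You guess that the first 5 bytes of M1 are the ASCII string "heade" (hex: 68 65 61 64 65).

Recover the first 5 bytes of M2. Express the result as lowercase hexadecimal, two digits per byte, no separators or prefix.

55e7a1d377

First, C1 ⊕ C2 = (M1 ⊕ K) ⊕ (M2 ⊕ K) = M1 ⊕ M2, so the key drops out. Then M2 = (M1 ⊕ M2) ⊕ M1 over the first 5 bytes.
byte 0: (de ^ e3) ^ 68 = 3d ^ 68 = 55
byte 1: (1f ^ 9d) ^ 65 = 82 ^ 65 = e7
byte 2: (48 ^ 88) ^ 61 = c0 ^ 61 = a1
byte 3: (3e ^ 89) ^ 64 = b7 ^ 64 = d3
byte 4: (c1 ^ d3) ^ 65 = 12 ^ 65 = 77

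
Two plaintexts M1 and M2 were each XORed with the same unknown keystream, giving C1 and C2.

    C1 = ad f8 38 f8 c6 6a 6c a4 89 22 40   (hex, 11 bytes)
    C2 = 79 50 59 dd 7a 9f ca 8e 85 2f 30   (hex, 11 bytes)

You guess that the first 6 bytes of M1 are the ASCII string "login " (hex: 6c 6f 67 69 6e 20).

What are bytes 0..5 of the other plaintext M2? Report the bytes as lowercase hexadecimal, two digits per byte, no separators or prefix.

b8c7064cd2d5

First, C1 ⊕ C2 = (M1 ⊕ K) ⊕ (M2 ⊕ K) = M1 ⊕ M2, so the key drops out. Then M2 = (M1 ⊕ M2) ⊕ M1 over the first 6 bytes.
byte 0: (ad ^ 79) ^ 6c = d4 ^ 6c = b8
byte 1: (f8 ^ 50) ^ 6f = a8 ^ 6f = c7
byte 2: (38 ^ 59) ^ 67 = 61 ^ 67 = 06
byte 3: (f8 ^ dd) ^ 69 = 25 ^ 69 = 4c
byte 4: (c6 ^ 7a) ^ 6e = bc ^ 6e = d2
byte 5: (6a ^ 9f) ^ 20 = f5 ^ 20 = d5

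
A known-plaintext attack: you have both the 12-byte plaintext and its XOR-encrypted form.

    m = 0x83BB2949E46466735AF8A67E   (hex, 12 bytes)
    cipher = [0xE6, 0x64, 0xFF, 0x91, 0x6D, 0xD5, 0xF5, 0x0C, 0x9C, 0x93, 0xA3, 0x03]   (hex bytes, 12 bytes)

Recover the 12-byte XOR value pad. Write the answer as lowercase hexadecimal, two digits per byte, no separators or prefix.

65dfd6d889b1937fc66b057d

Since cipher = m ⊕ pad, XORing both sides with m gives pad = m ⊕ cipher.
10000011 XOR 11100110 = 01100101
10111011 XOR 01100100 = 11011111
00101001 XOR 11111111 = 11010110
01001001 XOR 10010001 = 11011000
11100100 XOR 01101101 = 10001001
01100100 XOR 11010101 = 10110001
01100110 XOR 11110101 = 10010011
01110011 XOR 00001100 = 01111111
01011010 XOR 10011100 = 11000110
11111000 XOR 10010011 = 01101011
10100110 XOR 10100011 = 00000101
01111110 XOR 00000011 = 01111101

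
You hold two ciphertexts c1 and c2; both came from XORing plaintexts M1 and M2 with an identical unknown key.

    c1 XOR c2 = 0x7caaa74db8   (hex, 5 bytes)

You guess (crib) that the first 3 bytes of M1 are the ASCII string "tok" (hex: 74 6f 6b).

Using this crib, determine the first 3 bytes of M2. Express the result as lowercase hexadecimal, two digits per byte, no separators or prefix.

Since c1 ⊕ c2 = M1 ⊕ M2, XORing with the guessed M1 bytes yields the corresponding M2 bytes: M2 = (c1 ⊕ c2) ⊕ M1.
byte 0: 7c ⊕ 74 = 08
byte 1: aa ⊕ 6f = c5
byte 2: a7 ⊕ 6b = cc

08c5cc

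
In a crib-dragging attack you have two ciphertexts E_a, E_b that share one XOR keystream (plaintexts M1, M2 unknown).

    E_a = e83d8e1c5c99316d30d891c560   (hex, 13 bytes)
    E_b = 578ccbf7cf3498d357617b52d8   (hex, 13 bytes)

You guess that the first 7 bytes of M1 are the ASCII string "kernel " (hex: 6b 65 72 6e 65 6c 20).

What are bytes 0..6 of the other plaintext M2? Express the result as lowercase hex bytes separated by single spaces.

First, E_a ⊕ E_b = (M1 ⊕ K) ⊕ (M2 ⊕ K) = M1 ⊕ M2, so the key drops out. Then M2 = (M1 ⊕ M2) ⊕ M1 over the first 7 bytes.
byte 0: (e8 XOR 57) XOR 6b = bf XOR 6b = d4
byte 1: (3d XOR 8c) XOR 65 = b1 XOR 65 = d4
byte 2: (8e XOR cb) XOR 72 = 45 XOR 72 = 37
byte 3: (1c XOR f7) XOR 6e = eb XOR 6e = 85
byte 4: (5c XOR cf) XOR 65 = 93 XOR 65 = f6
byte 5: (99 XOR 34) XOR 6c = ad XOR 6c = c1
byte 6: (31 XOR 98) XOR 20 = a9 XOR 20 = 89

d4 d4 37 85 f6 c1 89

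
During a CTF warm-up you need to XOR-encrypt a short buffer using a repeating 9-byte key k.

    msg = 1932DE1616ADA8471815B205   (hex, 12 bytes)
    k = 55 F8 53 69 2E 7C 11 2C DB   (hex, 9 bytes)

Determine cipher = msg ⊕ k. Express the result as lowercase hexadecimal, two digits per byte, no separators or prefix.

The 9-byte key repeats, so the effective keystream is 55 f8 53 69 2e 7c 11 2c db 55 f8 53.
byte 0: 00011001 ⊕ 01010101 = 01001100
byte 1: 00110010 ⊕ 11111000 = 11001010
byte 2: 11011110 ⊕ 01010011 = 10001101
byte 3: 00010110 ⊕ 01101001 = 01111111
byte 4: 00010110 ⊕ 00101110 = 00111000
byte 5: 10101101 ⊕ 01111100 = 11010001
byte 6: 10101000 ⊕ 00010001 = 10111001
byte 7: 01000111 ⊕ 00101100 = 01101011
byte 8: 00011000 ⊕ 11011011 = 11000011
byte 9: 00010101 ⊕ 01010101 = 01000000
byte 10: 10110010 ⊕ 11111000 = 01001010
byte 11: 00000101 ⊕ 01010011 = 01010110

4cca8d7f38d1b96bc3404a56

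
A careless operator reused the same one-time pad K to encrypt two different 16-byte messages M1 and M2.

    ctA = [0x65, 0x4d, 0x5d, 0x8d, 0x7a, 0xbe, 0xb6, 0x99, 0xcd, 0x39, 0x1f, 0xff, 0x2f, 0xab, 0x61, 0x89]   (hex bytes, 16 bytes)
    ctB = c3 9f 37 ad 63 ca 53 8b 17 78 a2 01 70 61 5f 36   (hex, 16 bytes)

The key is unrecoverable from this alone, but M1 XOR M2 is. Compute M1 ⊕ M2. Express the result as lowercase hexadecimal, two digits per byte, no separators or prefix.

ctA ⊕ ctB = (M1 ⊕ K) ⊕ (M2 ⊕ K) = M1 ⊕ M2 — the shared key cancels under XOR.
101 ⊕ 195 = 166
 77 ⊕ 159 = 210
 93 ⊕  55 = 106
141 ⊕ 173 =  32
122 ⊕  99 =  25
190 ⊕ 202 = 116
182 ⊕  83 = 229
153 ⊕ 139 =  18
205 ⊕  23 = 218
 57 ⊕ 120 =  65
 31 ⊕ 162 = 189
255 ⊕   1 = 254
 47 ⊕ 112 =  95
171 ⊕  97 = 202
 97 ⊕  95 =  62
137 ⊕  54 = 191

a6d26a201974e512da41bdfe5fca3ebf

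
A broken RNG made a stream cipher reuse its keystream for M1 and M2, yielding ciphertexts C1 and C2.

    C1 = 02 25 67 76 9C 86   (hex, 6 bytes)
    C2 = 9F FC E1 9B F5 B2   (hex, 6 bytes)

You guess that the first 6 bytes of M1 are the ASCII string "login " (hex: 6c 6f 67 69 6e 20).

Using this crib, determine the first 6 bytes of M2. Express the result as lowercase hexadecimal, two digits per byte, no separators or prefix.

First, C1 ⊕ C2 = (M1 ⊕ K) ⊕ (M2 ⊕ K) = M1 ⊕ M2, so the key drops out. Then M2 = (M1 ⊕ M2) ⊕ M1 over the first 6 bytes.
byte 0: (02 ⊕ 9f) ⊕ 6c = 9d ⊕ 6c = f1
byte 1: (25 ⊕ fc) ⊕ 6f = d9 ⊕ 6f = b6
byte 2: (67 ⊕ e1) ⊕ 67 = 86 ⊕ 67 = e1
byte 3: (76 ⊕ 9b) ⊕ 69 = ed ⊕ 69 = 84
byte 4: (9c ⊕ f5) ⊕ 6e = 69 ⊕ 6e = 07
byte 5: (86 ⊕ b2) ⊕ 20 = 34 ⊕ 20 = 14

f1b6e1840714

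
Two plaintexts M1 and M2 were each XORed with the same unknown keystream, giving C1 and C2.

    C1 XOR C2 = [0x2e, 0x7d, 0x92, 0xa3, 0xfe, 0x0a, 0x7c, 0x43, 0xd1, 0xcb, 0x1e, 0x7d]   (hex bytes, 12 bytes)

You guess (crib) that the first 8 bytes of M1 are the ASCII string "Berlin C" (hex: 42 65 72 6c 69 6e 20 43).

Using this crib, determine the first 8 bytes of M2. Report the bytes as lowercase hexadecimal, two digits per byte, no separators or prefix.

6c18e0cf97645c00

Since C1 ⊕ C2 = M1 ⊕ M2, XORing with the guessed M1 bytes yields the corresponding M2 bytes: M2 = (C1 ⊕ C2) ⊕ M1.
2e XOR 42 = 6c
7d XOR 65 = 18
92 XOR 72 = e0
a3 XOR 6c = cf
fe XOR 69 = 97
0a XOR 6e = 64
7c XOR 20 = 5c
43 XOR 43 = 00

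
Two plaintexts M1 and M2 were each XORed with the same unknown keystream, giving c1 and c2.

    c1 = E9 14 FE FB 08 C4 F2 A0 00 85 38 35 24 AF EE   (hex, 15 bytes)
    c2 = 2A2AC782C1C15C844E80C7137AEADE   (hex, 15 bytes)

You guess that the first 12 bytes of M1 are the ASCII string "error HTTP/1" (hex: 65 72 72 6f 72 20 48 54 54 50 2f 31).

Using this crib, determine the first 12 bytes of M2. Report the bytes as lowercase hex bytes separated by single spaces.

First, c1 ⊕ c2 = (M1 ⊕ K) ⊕ (M2 ⊕ K) = M1 ⊕ M2, so the key drops out. Then M2 = (M1 ⊕ M2) ⊕ M1 over the first 12 bytes.
byte 0: (e9 ^ 2a) ^ 65 = c3 ^ 65 = a6
byte 1: (14 ^ 2a) ^ 72 = 3e ^ 72 = 4c
byte 2: (fe ^ c7) ^ 72 = 39 ^ 72 = 4b
byte 3: (fb ^ 82) ^ 6f = 79 ^ 6f = 16
byte 4: (08 ^ c1) ^ 72 = c9 ^ 72 = bb
byte 5: (c4 ^ c1) ^ 20 = 05 ^ 20 = 25
byte 6: (f2 ^ 5c) ^ 48 = ae ^ 48 = e6
byte 7: (a0 ^ 84) ^ 54 = 24 ^ 54 = 70
byte 8: (00 ^ 4e) ^ 54 = 4e ^ 54 = 1a
byte 9: (85 ^ 80) ^ 50 = 05 ^ 50 = 55
byte 10: (38 ^ c7) ^ 2f = ff ^ 2f = d0
byte 11: (35 ^ 13) ^ 31 = 26 ^ 31 = 17

a6 4c 4b 16 bb 25 e6 70 1a 55 d0 17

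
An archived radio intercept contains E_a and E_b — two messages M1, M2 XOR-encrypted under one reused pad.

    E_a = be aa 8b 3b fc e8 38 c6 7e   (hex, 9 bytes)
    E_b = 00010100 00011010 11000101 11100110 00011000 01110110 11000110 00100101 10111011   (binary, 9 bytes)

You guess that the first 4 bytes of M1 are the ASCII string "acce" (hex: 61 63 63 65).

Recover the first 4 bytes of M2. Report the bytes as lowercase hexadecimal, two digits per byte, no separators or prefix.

First, E_a ⊕ E_b = (M1 ⊕ K) ⊕ (M2 ⊕ K) = M1 ⊕ M2, so the key drops out. Then M2 = (M1 ⊕ M2) ⊕ M1 over the first 4 bytes.
byte 0: (be ⊕ 14) ⊕ 61 = aa ⊕ 61 = cb
byte 1: (aa ⊕ 1a) ⊕ 63 = b0 ⊕ 63 = d3
byte 2: (8b ⊕ c5) ⊕ 63 = 4e ⊕ 63 = 2d
byte 3: (3b ⊕ e6) ⊕ 65 = dd ⊕ 65 = b8

cbd32db8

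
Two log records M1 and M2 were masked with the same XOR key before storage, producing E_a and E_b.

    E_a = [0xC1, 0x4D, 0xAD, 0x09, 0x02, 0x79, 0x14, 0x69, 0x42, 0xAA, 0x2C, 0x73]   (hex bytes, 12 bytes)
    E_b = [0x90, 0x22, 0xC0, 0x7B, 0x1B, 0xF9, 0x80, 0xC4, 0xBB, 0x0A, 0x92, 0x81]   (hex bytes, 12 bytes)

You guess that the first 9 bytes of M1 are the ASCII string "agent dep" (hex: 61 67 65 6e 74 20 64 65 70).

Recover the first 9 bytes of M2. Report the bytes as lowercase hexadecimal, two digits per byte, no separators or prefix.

First, E_a ⊕ E_b = (M1 ⊕ K) ⊕ (M2 ⊕ K) = M1 ⊕ M2, so the key drops out. Then M2 = (M1 ⊕ M2) ⊕ M1 over the first 9 bytes.
byte 0: (c1 ⊕ 90) ⊕ 61 = 51 ⊕ 61 = 30
byte 1: (4d ⊕ 22) ⊕ 67 = 6f ⊕ 67 = 08
byte 2: (ad ⊕ c0) ⊕ 65 = 6d ⊕ 65 = 08
byte 3: (09 ⊕ 7b) ⊕ 6e = 72 ⊕ 6e = 1c
byte 4: (02 ⊕ 1b) ⊕ 74 = 19 ⊕ 74 = 6d
byte 5: (79 ⊕ f9) ⊕ 20 = 80 ⊕ 20 = a0
byte 6: (14 ⊕ 80) ⊕ 64 = 94 ⊕ 64 = f0
byte 7: (69 ⊕ c4) ⊕ 65 = ad ⊕ 65 = c8
byte 8: (42 ⊕ bb) ⊕ 70 = f9 ⊕ 70 = 89

3008081c6da0f0c889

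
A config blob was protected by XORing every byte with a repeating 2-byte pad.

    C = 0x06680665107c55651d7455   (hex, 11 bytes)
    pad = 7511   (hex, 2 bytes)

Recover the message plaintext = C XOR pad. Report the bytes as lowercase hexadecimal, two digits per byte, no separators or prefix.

The 2-byte key repeats, so the effective keystream is 75 11 75 11 75 11 75 11 75 11 75.
byte 0: 06 XOR 75 = 73
byte 1: 68 XOR 11 = 79
byte 2: 06 XOR 75 = 73
byte 3: 65 XOR 11 = 74
byte 4: 10 XOR 75 = 65
byte 5: 7c XOR 11 = 6d
byte 6: 55 XOR 75 = 20
byte 7: 65 XOR 11 = 74
byte 8: 1d XOR 75 = 68
byte 9: 74 XOR 11 = 65
byte 10: 55 XOR 75 = 20

73797374656d2074686520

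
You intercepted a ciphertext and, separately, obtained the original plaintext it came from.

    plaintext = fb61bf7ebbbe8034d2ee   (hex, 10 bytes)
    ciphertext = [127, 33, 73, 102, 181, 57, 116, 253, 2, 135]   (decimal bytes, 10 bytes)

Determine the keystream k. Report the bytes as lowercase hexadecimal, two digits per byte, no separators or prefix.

8440f6180e87f4c9d069

Since ciphertext = plaintext ⊕ k, XORing both sides with plaintext gives k = plaintext ⊕ ciphertext.
251 ^ 127 = 132
 97 ^  33 =  64
191 ^  73 = 246
126 ^ 102 =  24
187 ^ 181 =  14
190 ^  57 = 135
128 ^ 116 = 244
 52 ^ 253 = 201
210 ^   2 = 208
238 ^ 135 = 105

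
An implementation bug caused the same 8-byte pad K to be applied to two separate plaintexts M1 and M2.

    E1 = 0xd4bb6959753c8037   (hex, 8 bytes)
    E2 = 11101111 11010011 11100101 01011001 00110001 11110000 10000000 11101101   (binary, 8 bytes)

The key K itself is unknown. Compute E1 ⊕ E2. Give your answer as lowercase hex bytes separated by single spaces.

3b 68 8c 00 44 cc 00 da

E1 ⊕ E2 = (M1 ⊕ K) ⊕ (M2 ⊕ K) = M1 ⊕ M2 — the shared key cancels under XOR.
212 xor 239 =  59
187 xor 211 = 104
105 xor 229 = 140
 89 xor  89 =   0
117 xor  49 =  68
 60 xor 240 = 204
128 xor 128 =   0
 55 xor 237 = 218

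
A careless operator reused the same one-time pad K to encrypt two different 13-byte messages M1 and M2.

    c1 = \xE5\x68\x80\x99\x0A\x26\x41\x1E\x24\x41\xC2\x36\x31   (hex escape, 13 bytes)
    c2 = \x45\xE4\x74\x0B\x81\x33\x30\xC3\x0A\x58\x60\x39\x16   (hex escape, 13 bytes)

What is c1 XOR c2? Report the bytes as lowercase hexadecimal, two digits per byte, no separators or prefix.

c1 ⊕ c2 = (M1 ⊕ K) ⊕ (M2 ⊕ K) = M1 ⊕ M2 — the shared key cancels under XOR.
e5 xor 45 = a0
68 xor e4 = 8c
80 xor 74 = f4
99 xor 0b = 92
0a xor 81 = 8b
26 xor 33 = 15
41 xor 30 = 71
1e xor c3 = dd
24 xor 0a = 2e
41 xor 58 = 19
c2 xor 60 = a2
36 xor 39 = 0f
31 xor 16 = 27

a08cf4928b1571dd2e19a20f27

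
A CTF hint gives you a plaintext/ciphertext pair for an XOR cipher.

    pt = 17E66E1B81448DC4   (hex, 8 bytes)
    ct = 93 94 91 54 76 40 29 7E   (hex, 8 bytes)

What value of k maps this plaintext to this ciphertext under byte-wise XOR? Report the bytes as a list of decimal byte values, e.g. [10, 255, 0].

Since ct = pt ⊕ k, XORing both sides with pt gives k = pt ⊕ ct.
00010111 ⊕ 10010011 = 10000100
11100110 ⊕ 10010100 = 01110010
01101110 ⊕ 10010001 = 11111111
00011011 ⊕ 01010100 = 01001111
10000001 ⊕ 01110110 = 11110111
01000100 ⊕ 01000000 = 00000100
10001101 ⊕ 00101001 = 10100100
11000100 ⊕ 01111110 = 10111010

[132, 114, 255, 79, 247, 4, 164, 186]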